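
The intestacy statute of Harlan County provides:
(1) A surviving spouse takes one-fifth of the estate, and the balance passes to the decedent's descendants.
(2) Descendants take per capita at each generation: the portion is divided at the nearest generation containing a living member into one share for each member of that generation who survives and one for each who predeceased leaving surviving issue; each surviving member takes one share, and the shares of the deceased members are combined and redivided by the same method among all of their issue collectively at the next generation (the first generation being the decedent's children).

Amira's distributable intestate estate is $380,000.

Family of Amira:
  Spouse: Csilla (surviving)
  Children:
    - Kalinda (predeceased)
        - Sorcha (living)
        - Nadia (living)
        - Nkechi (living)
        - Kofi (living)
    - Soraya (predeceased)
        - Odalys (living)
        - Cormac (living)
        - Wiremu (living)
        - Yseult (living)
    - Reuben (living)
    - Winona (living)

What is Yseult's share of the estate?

Yseult receives $19,000.

Csilla takes one-fifth of $380,000 = $76,000. The remaining $304,000 passes to the descendants.
The descendants' portion ($304,000) is divided at the children's generation into 4 shares of $76,000. Reuben and Winona each take $76,000. The 2 shares of the deceased (Kalinda and Soraya) are combined into a pool of $152,000.
That pool ($152,000) is divided at the grandchildren's generation equally among Sorcha, Nadia, Nkechi, Kofi, Odalys, Cormac, Wiremu, and Yseult: $19,000 each.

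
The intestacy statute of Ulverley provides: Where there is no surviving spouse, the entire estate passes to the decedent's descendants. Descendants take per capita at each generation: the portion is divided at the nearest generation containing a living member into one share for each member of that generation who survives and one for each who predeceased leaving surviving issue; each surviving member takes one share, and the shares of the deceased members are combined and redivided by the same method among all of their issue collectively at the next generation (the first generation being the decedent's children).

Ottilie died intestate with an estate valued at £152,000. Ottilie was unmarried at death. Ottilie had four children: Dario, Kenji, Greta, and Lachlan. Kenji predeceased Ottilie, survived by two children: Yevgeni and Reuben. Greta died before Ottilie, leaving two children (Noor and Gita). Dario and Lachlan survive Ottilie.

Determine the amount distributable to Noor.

The entire £152,000 passes to the descendants.
That amount (£152,000) is divided at the children's generation into 4 shares of £38,000. Dario and Lachlan each take £38,000. The 2 shares of the deceased (Kenji and Greta) are combined into a pool of £76,000.
That pool (£76,000) is divided at the grandchildren's generation equally among Yevgeni, Reuben, Noor, and Gita: £19,000 each.

Noor receives £19,000.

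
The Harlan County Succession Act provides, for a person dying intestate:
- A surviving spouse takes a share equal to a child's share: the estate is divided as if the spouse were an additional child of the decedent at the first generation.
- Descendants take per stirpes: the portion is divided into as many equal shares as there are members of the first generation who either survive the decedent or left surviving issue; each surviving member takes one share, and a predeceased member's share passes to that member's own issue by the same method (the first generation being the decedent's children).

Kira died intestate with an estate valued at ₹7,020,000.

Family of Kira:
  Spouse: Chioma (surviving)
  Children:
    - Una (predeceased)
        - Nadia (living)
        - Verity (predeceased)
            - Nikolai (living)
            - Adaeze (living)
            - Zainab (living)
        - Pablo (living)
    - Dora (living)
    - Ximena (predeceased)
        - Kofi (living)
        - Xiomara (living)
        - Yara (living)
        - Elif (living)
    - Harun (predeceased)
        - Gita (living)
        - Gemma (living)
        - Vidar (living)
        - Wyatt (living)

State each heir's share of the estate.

The spouse counts as an additional share at the children's level, so there are 5 primary shares of ₹1,404,000. Chioma takes one such share (₹1,404,000).
The children's combined portion (₹5,616,000) is divided into 4 shares of ₹1,404,000: Dora takes ₹1,404,000; Una's ₹1,404,000 share passes to Una's issue; Ximena's ₹1,404,000 share passes to Ximena's issue; Harun's ₹1,404,000 share passes to Harun's issue.
Una's share (₹1,404,000) is divided into 3 shares of ₹468,000: Nadia and Pablo each take ₹468,000; Verity's ₹468,000 share passes to Verity's issue.
Verity's share (₹468,000) is divided into 3 shares of ₹156,000: Nikolai, Adaeze, and Zainab each take ₹156,000.
Ximena's share (₹1,404,000) is divided into 4 shares of ₹351,000: Kofi, Xiomara, Yara, and Elif each take ₹351,000.
Harun's share (₹1,404,000) is divided into 4 shares of ₹351,000: Gita, Gemma, Vidar, and Wyatt each take ₹351,000.

Chioma: ₹1,404,000; Nadia: ₹468,000; Nikolai: ₹156,000; Adaeze: ₹156,000; Zainab: ₹156,000; Pablo: ₹468,000; Dora: ₹1,404,000; Kofi: ₹351,000; Xiomara: ₹351,000; Yara: ₹351,000; Elif: ₹351,000; Gita: ₹351,000; Gemma: ₹351,000; Vidar: ₹351,000; Wyatt: ₹351,000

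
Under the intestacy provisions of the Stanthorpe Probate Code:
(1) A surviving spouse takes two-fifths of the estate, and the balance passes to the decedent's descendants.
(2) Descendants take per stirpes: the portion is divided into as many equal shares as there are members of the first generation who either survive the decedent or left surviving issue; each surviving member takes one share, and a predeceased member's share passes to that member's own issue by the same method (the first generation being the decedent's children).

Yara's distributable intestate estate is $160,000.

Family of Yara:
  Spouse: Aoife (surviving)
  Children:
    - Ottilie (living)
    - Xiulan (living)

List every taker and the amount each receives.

Aoife takes two-fifths of $160,000 = $64,000. The remaining $96,000 passes to the descendants.
The descendants' portion ($96,000) is divided into 2 shares of $48,000: Ottilie and Xiulan each take $48,000.

Aoife: $64,000; Ottilie: $48,000; Xiulan: $48,000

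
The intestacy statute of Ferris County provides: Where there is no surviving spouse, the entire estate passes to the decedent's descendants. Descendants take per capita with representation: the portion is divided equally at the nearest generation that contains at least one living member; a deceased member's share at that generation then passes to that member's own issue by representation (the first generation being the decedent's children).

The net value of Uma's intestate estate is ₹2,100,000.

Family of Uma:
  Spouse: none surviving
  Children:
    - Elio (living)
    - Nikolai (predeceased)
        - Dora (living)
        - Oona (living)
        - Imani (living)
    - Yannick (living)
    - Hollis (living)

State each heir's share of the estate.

The entire ₹2,100,000 passes to the descendants.
That amount (₹2,100,000) is divided into 4 shares of ₹525,000: Elio, Yannick, and Hollis each take ₹525,000; Nikolai's ₹525,000 share passes to Nikolai's issue.
Nikolai's share (₹525,000) is divided into 3 shares of ₹175,000: Dora, Oona, and Imani each take ₹175,000.

Elio: ₹525,000; Dora: ₹175,000; Oona: ₹175,000; Imani: ₹175,000; Yannick: ₹525,000; Hollis: ₹525,000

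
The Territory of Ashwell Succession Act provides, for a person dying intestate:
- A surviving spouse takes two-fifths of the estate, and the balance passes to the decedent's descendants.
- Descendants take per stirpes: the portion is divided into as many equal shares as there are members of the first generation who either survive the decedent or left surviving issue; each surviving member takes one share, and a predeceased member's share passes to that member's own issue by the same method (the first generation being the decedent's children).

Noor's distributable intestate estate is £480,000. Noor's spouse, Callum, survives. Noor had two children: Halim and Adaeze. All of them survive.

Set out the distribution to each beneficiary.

Callum: £192,000; Halim: £144,000; Adaeze: £144,000

Callum takes two-fifths of £480,000 = £192,000. The remaining £288,000 passes to the descendants.
The descendants' portion (£288,000) is divided into 2 shares of £144,000: Halim and Adaeze each take £144,000.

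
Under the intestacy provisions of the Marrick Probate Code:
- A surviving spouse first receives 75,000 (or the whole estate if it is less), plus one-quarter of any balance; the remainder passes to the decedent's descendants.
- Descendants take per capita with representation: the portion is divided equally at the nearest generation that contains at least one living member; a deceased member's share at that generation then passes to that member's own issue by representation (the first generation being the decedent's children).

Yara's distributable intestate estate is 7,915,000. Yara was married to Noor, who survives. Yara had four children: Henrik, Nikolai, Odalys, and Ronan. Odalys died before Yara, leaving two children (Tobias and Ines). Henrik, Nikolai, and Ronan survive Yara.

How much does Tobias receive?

Tobias receives 735,000.

Noor first takes 75,000, leaving a balance of 7,840,000. Noor then takes one-quarter of the balance (1,960,000), for a total of 2,035,000. The remaining 5,880,000 passes to the descendants.
The descendants' portion (5,880,000) is divided into 4 shares of 1,470,000: Henrik, Nikolai, and Ronan each take 1,470,000; Odalys's 1,470,000 share passes to Odalys's issue.
Odalys's share (1,470,000) is divided into 2 shares of 735,000: Tobias and Ines each take 735,000.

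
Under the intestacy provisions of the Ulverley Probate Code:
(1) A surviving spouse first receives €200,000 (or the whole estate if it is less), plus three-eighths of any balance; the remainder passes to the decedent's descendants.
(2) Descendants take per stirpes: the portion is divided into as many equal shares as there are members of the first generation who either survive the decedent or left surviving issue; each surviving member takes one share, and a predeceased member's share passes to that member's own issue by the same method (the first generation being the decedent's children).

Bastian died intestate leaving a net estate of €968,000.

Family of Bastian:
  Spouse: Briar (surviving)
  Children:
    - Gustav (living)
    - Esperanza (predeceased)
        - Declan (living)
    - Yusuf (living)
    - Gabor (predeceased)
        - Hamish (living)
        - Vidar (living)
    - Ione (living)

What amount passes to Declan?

Briar first takes €200,000, leaving a balance of €768,000. Briar then takes three-eighths of the balance (€288,000), for a total of €488,000. The remaining €480,000 passes to the descendants.
The descendants' portion (€480,000) is divided into 5 shares of €96,000: Gustav, Yusuf, and Ione each take €96,000; Esperanza's €96,000 share passes to Esperanza's issue; Gabor's €96,000 share passes to Gabor's issue.
Esperanza's share (€96,000) passes entirely to Declan.
Gabor's share (€96,000) is divided into 2 shares of €48,000: Hamish and Vidar each take €48,000.

Declan receives €96,000.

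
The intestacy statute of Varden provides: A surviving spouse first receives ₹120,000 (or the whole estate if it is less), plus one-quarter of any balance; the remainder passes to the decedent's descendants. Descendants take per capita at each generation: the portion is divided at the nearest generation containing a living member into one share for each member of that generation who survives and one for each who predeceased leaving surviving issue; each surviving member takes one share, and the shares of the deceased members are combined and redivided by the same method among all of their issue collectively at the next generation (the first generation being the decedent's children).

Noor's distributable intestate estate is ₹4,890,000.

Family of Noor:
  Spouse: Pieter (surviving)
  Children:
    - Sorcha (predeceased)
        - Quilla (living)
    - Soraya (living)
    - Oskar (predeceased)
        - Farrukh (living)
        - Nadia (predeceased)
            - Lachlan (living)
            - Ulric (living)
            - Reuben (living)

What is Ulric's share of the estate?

Pieter first takes ₹120,000, leaving a balance of ₹4,770,000. Pieter then takes one-quarter of the balance (₹1,192,500), for a total of ₹1,312,500. The remaining ₹3,577,500 passes to the descendants.
The descendants' portion (₹3,577,500) is divided at the children's generation into 3 shares of ₹1,192,500. Soraya takes ₹1,192,500. The 2 shares of the deceased (Sorcha and Oskar) are combined into a pool of ₹2,385,000.
That pool (₹2,385,000) is divided at the grandchildren's generation into 3 shares of ₹795,000. Quilla and Farrukh each take ₹795,000. The remaining share for the deceased Nadia (₹795,000) is carried to the next generation.
That pool (₹795,000) is divided at the great-grandchildren's generation equally among Lachlan, Ulric, and Reuben: ₹265,000 each.

Ulric receives ₹265,000.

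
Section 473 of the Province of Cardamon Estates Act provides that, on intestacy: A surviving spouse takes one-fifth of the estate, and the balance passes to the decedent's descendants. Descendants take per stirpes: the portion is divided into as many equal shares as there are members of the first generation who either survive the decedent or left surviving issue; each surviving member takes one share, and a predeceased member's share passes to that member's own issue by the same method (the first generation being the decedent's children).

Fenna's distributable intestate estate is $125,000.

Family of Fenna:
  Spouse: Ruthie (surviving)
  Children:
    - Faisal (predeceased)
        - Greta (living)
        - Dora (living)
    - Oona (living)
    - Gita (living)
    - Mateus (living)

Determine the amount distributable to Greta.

Greta receives $12,500.

Ruthie takes one-fifth of $125,000 = $25,000. The remaining $100,000 passes to the descendants.
The descendants' portion ($100,000) is divided into 4 shares of $25,000: Oona, Gita, and Mateus each take $25,000; Faisal's $25,000 share passes to Faisal's issue.
Faisal's share ($25,000) is divided into 2 shares of $12,500: Greta and Dora each take $12,500.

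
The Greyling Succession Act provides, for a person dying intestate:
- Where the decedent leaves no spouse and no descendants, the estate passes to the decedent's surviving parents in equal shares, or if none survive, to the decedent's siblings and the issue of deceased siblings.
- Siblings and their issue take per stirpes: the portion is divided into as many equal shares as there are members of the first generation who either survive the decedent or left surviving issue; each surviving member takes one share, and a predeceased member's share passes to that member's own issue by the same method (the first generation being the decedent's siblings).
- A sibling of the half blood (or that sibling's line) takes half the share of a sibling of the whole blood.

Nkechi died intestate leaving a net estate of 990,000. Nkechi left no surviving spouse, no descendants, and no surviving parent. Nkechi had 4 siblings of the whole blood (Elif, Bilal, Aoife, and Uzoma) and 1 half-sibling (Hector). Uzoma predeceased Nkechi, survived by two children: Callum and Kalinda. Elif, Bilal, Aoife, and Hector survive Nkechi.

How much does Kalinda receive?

Kalinda receives 110,000.

The entire 990,000 passes to the siblings and their issue.
Counting each half-blood sibling's line as half a unit, there are 9/2 units in 990,000, so one unit is 220,000. Whole-blood lines (Elif, Bilal, Aoife, and Uzoma) take 220,000 each; half-blood lines (Hector) take 110,000 each.
Uzoma's share (220,000) is divided into 2 shares of 110,000: Callum and Kalinda each take 110,000.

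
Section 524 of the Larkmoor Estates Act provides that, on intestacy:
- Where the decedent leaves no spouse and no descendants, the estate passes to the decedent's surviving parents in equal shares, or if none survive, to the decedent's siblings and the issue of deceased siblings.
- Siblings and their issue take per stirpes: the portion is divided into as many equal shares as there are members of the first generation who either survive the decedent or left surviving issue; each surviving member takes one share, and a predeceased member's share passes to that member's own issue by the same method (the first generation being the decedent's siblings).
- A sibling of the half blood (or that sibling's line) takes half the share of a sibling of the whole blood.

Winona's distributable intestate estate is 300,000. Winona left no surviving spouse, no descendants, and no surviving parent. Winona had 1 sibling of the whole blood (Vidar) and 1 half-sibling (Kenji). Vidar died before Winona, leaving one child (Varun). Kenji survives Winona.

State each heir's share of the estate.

The entire 300,000 passes to the siblings and their issue.
Counting each half-blood sibling's line as half a unit, there are 3/2 units in 300,000, so one unit is 200,000. Whole-blood lines (Vidar) take 200,000 each; half-blood lines (Kenji) take 100,000 each.
Vidar's share (200,000) passes entirely to Varun.

Kenji: 100,000; Varun: 200,000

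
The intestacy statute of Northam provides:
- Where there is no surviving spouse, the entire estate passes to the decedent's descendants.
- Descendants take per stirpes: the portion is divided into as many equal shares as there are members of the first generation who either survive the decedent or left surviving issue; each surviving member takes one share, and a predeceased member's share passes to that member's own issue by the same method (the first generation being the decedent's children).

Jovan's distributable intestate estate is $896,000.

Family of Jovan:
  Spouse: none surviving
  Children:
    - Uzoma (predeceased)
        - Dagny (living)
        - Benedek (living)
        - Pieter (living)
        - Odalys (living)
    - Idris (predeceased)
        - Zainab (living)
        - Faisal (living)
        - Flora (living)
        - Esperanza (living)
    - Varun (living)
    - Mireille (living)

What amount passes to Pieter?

Pieter receives $56,000.

The entire $896,000 passes to the descendants.
That amount ($896,000) is divided into 4 shares of $224,000: Varun and Mireille each take $224,000; Uzoma's $224,000 share passes to Uzoma's issue; Idris's $224,000 share passes to Idris's issue.
Uzoma's share ($224,000) is divided into 4 shares of $56,000: Dagny, Benedek, Pieter, and Odalys each take $56,000.
Idris's share ($224,000) is divided into 4 shares of $56,000: Zainab, Faisal, Flora, and Esperanza each take $56,000.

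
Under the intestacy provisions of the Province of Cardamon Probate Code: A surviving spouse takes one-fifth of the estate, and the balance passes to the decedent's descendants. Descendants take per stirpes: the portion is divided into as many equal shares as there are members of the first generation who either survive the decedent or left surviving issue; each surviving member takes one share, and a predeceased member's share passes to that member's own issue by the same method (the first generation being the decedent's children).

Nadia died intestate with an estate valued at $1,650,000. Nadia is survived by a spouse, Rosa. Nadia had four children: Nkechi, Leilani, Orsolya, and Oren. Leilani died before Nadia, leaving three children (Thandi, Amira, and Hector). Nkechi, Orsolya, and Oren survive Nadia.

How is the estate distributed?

Rosa: $330,000; Nkechi: $330,000; Thandi: $110,000; Amira: $110,000; Hector: $110,000; Orsolya: $330,000; Oren: $330,000

Rosa takes one-fifth of $1,650,000 = $330,000. The remaining $1,320,000 passes to the descendants.
The descendants' portion ($1,320,000) is divided into 4 shares of $330,000: Nkechi, Orsolya, and Oren each take $330,000; Leilani's $330,000 share passes to Leilani's issue.
Leilani's share ($330,000) is divided into 3 shares of $110,000: Thandi, Amira, and Hector each take $110,000.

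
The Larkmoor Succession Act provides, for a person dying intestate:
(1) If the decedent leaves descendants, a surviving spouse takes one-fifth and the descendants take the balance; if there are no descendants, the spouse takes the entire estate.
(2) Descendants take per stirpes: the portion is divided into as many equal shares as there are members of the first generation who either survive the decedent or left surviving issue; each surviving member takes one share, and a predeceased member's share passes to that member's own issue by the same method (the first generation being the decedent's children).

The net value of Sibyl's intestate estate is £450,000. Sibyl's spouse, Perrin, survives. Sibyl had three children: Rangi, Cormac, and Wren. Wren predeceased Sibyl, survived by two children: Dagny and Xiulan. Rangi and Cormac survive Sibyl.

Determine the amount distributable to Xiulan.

Xiulan receives £60,000.

Perrin takes one-fifth of £450,000 = £90,000. The remaining £360,000 passes to the descendants.
The descendants' portion (£360,000) is divided into 3 shares of £120,000: Rangi and Cormac each take £120,000; Wren's £120,000 share passes to Wren's issue.
Wren's share (£120,000) is divided into 2 shares of £60,000: Dagny and Xiulan each take £60,000.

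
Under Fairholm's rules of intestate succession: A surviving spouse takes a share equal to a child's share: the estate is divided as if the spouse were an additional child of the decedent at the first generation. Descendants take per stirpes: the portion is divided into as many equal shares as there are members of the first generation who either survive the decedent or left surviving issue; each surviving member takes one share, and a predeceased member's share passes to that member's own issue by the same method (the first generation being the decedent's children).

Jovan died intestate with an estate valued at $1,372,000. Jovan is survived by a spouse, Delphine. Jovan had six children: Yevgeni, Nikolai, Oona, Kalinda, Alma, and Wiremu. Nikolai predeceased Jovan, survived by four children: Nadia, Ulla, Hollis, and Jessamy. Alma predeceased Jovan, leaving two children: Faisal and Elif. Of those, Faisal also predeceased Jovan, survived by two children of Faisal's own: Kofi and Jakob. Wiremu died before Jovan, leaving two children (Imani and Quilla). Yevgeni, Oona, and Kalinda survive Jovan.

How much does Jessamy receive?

The spouse counts as an additional share at the children's level, so there are 7 primary shares of $196,000. Delphine takes one such share ($196,000).
The children's combined portion ($1,176,000) is divided into 6 shares of $196,000: Yevgeni, Oona, and Kalinda each take $196,000; Nikolai's $196,000 share passes to Nikolai's issue; Alma's $196,000 share passes to Alma's issue; Wiremu's $196,000 share passes to Wiremu's issue.
Nikolai's share ($196,000) is divided into 4 shares of $49,000: Nadia, Ulla, Hollis, and Jessamy each take $49,000.
Alma's share ($196,000) is divided into 2 shares of $98,000: Elif takes $98,000; Faisal's $98,000 share passes to Faisal's issue.
Faisal's share ($98,000) is divided into 2 shares of $49,000: Kofi and Jakob each take $49,000.
Wiremu's share ($196,000) is divided into 2 shares of $98,000: Imani and Quilla each take $98,000.

Jessamy receives $49,000.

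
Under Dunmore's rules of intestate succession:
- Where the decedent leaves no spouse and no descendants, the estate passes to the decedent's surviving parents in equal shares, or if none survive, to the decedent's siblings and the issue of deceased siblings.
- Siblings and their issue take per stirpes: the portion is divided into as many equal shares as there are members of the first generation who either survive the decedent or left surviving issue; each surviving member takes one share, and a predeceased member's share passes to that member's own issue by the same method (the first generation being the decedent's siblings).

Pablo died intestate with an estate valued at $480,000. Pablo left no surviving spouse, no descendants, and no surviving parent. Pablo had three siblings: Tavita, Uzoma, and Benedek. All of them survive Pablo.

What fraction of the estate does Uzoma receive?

Uzoma receives 1/3 of the estate.

The entire $480,000 passes to the siblings and their issue.
That amount ($480,000) is divided into 3 shares of $160,000: Tavita, Uzoma, and Benedek each take $160,000.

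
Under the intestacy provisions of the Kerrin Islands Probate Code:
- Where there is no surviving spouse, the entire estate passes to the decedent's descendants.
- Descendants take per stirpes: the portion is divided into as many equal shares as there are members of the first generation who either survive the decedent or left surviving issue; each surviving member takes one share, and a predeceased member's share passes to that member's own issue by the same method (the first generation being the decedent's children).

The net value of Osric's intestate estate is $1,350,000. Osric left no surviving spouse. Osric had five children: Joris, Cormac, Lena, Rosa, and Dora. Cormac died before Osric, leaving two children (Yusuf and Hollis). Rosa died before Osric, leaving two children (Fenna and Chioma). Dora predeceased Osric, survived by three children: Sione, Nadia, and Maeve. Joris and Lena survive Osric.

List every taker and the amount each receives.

The entire $1,350,000 passes to the descendants.
That amount ($1,350,000) is divided into 5 shares of $270,000: Joris and Lena each take $270,000; Cormac's $270,000 share passes to Cormac's issue; Rosa's $270,000 share passes to Rosa's issue; Dora's $270,000 share passes to Dora's issue.
Cormac's share ($270,000) is divided into 2 shares of $135,000: Yusuf and Hollis each take $135,000.
Rosa's share ($270,000) is divided into 2 shares of $135,000: Fenna and Chioma each take $135,000.
Dora's share ($270,000) is divided into 3 shares of $90,000: Sione, Nadia, and Maeve each take $90,000.

Joris: $270,000; Yusuf: $135,000; Hollis: $135,000; Lena: $270,000; Fenna: $135,000; Chioma: $135,000; Sione: $90,000; Nadia: $90,000; Maeve: $90,000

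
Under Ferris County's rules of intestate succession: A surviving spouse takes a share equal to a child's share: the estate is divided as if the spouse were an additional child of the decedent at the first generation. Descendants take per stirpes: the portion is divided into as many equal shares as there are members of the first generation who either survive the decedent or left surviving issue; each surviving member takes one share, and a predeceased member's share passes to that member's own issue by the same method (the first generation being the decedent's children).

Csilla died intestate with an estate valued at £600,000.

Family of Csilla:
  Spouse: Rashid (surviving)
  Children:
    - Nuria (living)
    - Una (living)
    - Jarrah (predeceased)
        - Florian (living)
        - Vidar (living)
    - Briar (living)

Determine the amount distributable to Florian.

Florian receives £60,000.

The spouse counts as an additional share at the children's level, so there are 5 primary shares of £120,000. Rashid takes one such share (£120,000).
The children's combined portion (£480,000) is divided into 4 shares of £120,000: Nuria, Una, and Briar each take £120,000; Jarrah's £120,000 share passes to Jarrah's issue.
Jarrah's share (£120,000) is divided into 2 shares of £60,000: Florian and Vidar each take £60,000.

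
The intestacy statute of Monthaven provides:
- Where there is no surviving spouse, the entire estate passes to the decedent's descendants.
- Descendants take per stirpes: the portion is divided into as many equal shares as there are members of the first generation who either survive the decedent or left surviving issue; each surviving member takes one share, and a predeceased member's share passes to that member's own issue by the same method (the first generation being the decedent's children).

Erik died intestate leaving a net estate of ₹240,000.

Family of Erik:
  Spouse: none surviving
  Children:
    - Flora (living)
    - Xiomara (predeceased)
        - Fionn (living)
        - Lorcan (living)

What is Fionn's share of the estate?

Fionn receives ₹60,000.

The entire ₹240,000 passes to the descendants.
That amount (₹240,000) is divided into 2 shares of ₹120,000: Flora takes ₹120,000; Xiomara's ₹120,000 share passes to Xiomara's issue.
Xiomara's share (₹120,000) is divided into 2 shares of ₹60,000: Fionn and Lorcan each take ₹60,000.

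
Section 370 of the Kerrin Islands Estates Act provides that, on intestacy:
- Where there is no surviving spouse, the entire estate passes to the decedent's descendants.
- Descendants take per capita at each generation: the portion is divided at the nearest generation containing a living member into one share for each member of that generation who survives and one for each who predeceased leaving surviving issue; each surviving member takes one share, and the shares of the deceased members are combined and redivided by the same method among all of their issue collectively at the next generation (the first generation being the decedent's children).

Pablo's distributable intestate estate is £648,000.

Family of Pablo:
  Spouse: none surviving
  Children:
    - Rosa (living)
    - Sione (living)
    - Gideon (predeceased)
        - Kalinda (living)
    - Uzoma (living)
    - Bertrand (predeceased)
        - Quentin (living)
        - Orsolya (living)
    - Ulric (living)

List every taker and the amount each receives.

The entire £648,000 passes to the descendants.
That amount (£648,000) is divided at the children's generation into 6 shares of £108,000. Rosa, Sione, Uzoma, and Ulric each take £108,000. The 2 shares of the deceased (Gideon and Bertrand) are combined into a pool of £216,000.
That pool (£216,000) is divided at the grandchildren's generation equally among Kalinda, Quentin, and Orsolya: £72,000 each.

Rosa: £108,000; Sione: £108,000; Kalinda: £72,000; Uzoma: £108,000; Quentin: £72,000; Orsolya: £72,000; Ulric: £108,000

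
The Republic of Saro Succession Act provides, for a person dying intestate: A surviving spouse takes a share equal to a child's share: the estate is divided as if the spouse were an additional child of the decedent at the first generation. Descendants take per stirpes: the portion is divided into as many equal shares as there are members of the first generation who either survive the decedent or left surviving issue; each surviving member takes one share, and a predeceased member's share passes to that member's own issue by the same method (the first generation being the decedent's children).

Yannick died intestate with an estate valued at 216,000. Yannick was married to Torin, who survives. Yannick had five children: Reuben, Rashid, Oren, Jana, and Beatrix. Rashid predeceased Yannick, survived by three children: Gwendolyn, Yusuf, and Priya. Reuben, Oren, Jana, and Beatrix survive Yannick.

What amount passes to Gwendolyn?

Gwendolyn receives 12,000.

The spouse counts as an additional share at the children's level, so there are 6 primary shares of 36,000. Torin takes one such share (36,000).
The children's combined portion (180,000) is divided into 5 shares of 36,000: Reuben, Oren, Jana, and Beatrix each take 36,000; Rashid's 36,000 share passes to Rashid's issue.
Rashid's share (36,000) is divided into 3 shares of 12,000: Gwendolyn, Yusuf, and Priya each take 12,000.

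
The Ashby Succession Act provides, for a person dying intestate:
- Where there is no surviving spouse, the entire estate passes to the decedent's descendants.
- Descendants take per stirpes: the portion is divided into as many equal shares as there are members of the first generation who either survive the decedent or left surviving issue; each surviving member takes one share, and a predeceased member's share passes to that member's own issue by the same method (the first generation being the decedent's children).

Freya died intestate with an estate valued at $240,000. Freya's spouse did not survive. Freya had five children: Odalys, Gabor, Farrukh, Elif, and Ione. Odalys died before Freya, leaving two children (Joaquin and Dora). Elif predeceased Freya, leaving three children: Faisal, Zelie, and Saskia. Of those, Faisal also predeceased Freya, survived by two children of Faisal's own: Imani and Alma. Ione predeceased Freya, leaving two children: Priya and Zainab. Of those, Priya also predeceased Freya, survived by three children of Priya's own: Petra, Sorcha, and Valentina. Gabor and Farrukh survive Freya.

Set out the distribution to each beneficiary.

Joaquin: $24,000; Dora: $24,000; Gabor: $48,000; Farrukh: $48,000; Imani: $8,000; Alma: $8,000; Zelie: $16,000; Saskia: $16,000; Petra: $8,000; Sorcha: $8,000; Valentina: $8,000; Zainab: $24,000

The entire $240,000 passes to the descendants.
That amount ($240,000) is divided into 5 shares of $48,000: Gabor and Farrukh each take $48,000; Odalys's $48,000 share passes to Odalys's issue; Elif's $48,000 share passes to Elif's issue; Ione's $48,000 share passes to Ione's issue.
Odalys's share ($48,000) is divided into 2 shares of $24,000: Joaquin and Dora each take $24,000.
Elif's share ($48,000) is divided into 3 shares of $16,000: Zelie and Saskia each take $16,000; Faisal's $16,000 share passes to Faisal's issue.
Faisal's share ($16,000) is divided into 2 shares of $8,000: Imani and Alma each take $8,000.
Ione's share ($48,000) is divided into 2 shares of $24,000: Zainab takes $24,000; Priya's $24,000 share passes to Priya's issue.
Priya's share ($24,000) is divided into 3 shares of $8,000: Petra, Sorcha, and Valentina each take $8,000.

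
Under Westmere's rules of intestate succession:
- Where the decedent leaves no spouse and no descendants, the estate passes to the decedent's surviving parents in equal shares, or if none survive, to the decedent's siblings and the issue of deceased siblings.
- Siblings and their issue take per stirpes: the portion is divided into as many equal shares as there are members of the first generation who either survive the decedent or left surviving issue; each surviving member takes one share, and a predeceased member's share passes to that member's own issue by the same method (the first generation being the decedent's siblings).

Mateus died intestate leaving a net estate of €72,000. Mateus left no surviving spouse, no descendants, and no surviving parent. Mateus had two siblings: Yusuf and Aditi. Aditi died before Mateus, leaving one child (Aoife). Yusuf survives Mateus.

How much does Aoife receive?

Aoife receives €36,000.

The entire €72,000 passes to the siblings and their issue.
That amount (€72,000) is divided into 2 shares of €36,000: Yusuf takes €36,000; Aditi's €36,000 share passes to Aditi's issue.
Aditi's share (€36,000) passes entirely to Aoife.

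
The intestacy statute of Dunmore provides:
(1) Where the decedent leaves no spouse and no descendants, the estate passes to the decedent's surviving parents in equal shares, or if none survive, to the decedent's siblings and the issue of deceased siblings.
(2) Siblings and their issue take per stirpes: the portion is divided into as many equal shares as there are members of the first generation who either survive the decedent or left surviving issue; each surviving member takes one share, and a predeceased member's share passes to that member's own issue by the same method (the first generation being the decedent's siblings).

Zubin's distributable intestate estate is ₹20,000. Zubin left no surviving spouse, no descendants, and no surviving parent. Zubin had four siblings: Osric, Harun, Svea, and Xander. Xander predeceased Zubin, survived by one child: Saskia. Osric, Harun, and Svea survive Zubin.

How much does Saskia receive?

The entire ₹20,000 passes to the siblings and their issue.
That amount (₹20,000) is divided into 4 shares of ₹5,000: Osric, Harun, and Svea each take ₹5,000; Xander's ₹5,000 share passes to Xander's issue.
Xander's share (₹5,000) passes entirely to Saskia.

Saskia receives ₹5,000.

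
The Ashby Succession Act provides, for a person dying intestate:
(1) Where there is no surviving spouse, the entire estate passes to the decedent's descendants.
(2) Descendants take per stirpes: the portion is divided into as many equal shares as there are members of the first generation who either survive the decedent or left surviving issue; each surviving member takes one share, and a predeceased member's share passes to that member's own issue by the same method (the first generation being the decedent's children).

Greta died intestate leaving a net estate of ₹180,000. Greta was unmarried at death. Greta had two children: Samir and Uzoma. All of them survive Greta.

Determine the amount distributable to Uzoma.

Uzoma receives ₹90,000.

The entire ₹180,000 passes to the descendants.
That amount (₹180,000) is divided into 2 shares of ₹90,000: Samir and Uzoma each take ₹90,000.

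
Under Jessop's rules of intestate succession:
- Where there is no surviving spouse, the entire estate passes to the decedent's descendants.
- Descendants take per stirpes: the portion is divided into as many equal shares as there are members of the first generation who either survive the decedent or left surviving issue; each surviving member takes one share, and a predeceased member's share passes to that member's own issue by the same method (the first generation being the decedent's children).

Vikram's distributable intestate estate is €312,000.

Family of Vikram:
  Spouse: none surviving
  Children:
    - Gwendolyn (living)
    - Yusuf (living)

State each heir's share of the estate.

Gwendolyn: €156,000; Yusuf: €156,000

The entire €312,000 passes to the descendants.
That amount (€312,000) is divided into 2 shares of €156,000: Gwendolyn and Yusuf each take €156,000.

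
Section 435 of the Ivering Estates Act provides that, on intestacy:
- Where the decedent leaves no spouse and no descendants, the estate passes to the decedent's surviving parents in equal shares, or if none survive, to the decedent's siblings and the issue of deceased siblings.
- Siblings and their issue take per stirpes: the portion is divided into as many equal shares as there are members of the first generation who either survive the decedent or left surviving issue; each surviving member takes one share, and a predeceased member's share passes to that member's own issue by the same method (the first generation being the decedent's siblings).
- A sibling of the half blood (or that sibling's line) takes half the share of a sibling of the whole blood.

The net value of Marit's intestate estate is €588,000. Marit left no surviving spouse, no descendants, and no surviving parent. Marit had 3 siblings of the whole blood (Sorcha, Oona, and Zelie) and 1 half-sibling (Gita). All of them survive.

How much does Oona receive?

Oona receives €168,000.

The entire €588,000 passes to the siblings and their issue.
Counting each half-blood sibling's line as half a unit, there are 7/2 units in €588,000, so one unit is €168,000. Whole-blood lines (Sorcha, Oona, and Zelie) take €168,000 each; half-blood lines (Gita) take €84,000 each.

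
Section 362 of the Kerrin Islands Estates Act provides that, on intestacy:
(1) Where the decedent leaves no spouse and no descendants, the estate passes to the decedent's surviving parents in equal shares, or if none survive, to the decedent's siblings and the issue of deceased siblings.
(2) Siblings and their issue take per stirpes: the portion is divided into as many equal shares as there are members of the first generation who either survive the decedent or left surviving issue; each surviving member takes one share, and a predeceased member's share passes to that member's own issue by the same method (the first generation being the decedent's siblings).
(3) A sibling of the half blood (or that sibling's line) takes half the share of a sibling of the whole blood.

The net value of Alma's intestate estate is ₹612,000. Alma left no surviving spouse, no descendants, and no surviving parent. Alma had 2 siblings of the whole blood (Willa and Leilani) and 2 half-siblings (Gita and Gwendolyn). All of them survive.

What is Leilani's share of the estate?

Leilani receives ₹204,000.

The entire ₹612,000 passes to the siblings and their issue.
Counting each half-blood sibling's line as half a unit, there are 3 units in ₹612,000, so one unit is ₹204,000. Whole-blood lines (Willa and Leilani) take ₹204,000 each; half-blood lines (Gita and Gwendolyn) take ₹102,000 each.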